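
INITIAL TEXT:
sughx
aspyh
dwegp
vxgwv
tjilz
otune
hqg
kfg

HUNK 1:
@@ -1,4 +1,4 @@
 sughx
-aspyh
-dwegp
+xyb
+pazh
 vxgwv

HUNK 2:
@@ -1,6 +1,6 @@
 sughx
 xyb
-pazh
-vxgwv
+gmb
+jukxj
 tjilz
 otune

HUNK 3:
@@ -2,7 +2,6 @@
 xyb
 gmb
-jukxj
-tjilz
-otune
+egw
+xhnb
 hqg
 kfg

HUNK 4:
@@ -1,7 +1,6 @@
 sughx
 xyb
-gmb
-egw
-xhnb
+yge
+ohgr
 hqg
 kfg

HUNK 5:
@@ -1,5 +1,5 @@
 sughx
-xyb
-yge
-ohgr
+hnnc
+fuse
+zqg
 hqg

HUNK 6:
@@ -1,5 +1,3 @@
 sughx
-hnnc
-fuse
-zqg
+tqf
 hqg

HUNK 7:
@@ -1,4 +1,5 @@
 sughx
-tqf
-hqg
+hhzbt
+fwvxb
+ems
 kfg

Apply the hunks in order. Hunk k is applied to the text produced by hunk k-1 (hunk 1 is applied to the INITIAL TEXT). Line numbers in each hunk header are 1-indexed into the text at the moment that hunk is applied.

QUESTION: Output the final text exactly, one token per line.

Hunk 1: at line 1 remove [aspyh,dwegp] add [xyb,pazh] -> 8 lines: sughx xyb pazh vxgwv tjilz otune hqg kfg
Hunk 2: at line 1 remove [pazh,vxgwv] add [gmb,jukxj] -> 8 lines: sughx xyb gmb jukxj tjilz otune hqg kfg
Hunk 3: at line 2 remove [jukxj,tjilz,otune] add [egw,xhnb] -> 7 lines: sughx xyb gmb egw xhnb hqg kfg
Hunk 4: at line 1 remove [gmb,egw,xhnb] add [yge,ohgr] -> 6 lines: sughx xyb yge ohgr hqg kfg
Hunk 5: at line 1 remove [xyb,yge,ohgr] add [hnnc,fuse,zqg] -> 6 lines: sughx hnnc fuse zqg hqg kfg
Hunk 6: at line 1 remove [hnnc,fuse,zqg] add [tqf] -> 4 lines: sughx tqf hqg kfg
Hunk 7: at line 1 remove [tqf,hqg] add [hhzbt,fwvxb,ems] -> 5 lines: sughx hhzbt fwvxb ems kfg

Answer: sughx
hhzbt
fwvxb
ems
kfg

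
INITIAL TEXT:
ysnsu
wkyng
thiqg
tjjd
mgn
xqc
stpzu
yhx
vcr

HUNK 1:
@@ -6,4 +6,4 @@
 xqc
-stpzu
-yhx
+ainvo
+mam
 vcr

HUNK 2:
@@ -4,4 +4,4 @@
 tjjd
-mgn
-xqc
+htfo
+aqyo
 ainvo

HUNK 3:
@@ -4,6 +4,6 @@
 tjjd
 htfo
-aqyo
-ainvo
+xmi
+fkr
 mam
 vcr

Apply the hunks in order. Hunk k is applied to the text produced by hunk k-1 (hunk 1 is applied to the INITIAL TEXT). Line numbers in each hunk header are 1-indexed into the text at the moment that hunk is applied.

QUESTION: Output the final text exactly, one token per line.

Answer: ysnsu
wkyng
thiqg
tjjd
htfo
xmi
fkr
mam
vcr

Derivation:
Hunk 1: at line 6 remove [stpzu,yhx] add [ainvo,mam] -> 9 lines: ysnsu wkyng thiqg tjjd mgn xqc ainvo mam vcr
Hunk 2: at line 4 remove [mgn,xqc] add [htfo,aqyo] -> 9 lines: ysnsu wkyng thiqg tjjd htfo aqyo ainvo mam vcr
Hunk 3: at line 4 remove [aqyo,ainvo] add [xmi,fkr] -> 9 lines: ysnsu wkyng thiqg tjjd htfo xmi fkr mam vcr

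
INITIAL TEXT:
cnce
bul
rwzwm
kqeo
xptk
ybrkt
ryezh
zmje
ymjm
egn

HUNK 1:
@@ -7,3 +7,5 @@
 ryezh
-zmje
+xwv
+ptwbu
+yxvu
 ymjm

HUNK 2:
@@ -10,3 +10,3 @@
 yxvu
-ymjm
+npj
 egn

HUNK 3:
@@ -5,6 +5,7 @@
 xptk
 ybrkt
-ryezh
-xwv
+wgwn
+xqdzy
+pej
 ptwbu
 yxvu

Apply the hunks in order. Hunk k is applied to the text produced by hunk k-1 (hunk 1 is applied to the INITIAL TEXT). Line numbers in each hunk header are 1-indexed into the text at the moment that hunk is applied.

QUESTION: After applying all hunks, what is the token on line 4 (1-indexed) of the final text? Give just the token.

Answer: kqeo

Derivation:
Hunk 1: at line 7 remove [zmje] add [xwv,ptwbu,yxvu] -> 12 lines: cnce bul rwzwm kqeo xptk ybrkt ryezh xwv ptwbu yxvu ymjm egn
Hunk 2: at line 10 remove [ymjm] add [npj] -> 12 lines: cnce bul rwzwm kqeo xptk ybrkt ryezh xwv ptwbu yxvu npj egn
Hunk 3: at line 5 remove [ryezh,xwv] add [wgwn,xqdzy,pej] -> 13 lines: cnce bul rwzwm kqeo xptk ybrkt wgwn xqdzy pej ptwbu yxvu npj egn
Final line 4: kqeo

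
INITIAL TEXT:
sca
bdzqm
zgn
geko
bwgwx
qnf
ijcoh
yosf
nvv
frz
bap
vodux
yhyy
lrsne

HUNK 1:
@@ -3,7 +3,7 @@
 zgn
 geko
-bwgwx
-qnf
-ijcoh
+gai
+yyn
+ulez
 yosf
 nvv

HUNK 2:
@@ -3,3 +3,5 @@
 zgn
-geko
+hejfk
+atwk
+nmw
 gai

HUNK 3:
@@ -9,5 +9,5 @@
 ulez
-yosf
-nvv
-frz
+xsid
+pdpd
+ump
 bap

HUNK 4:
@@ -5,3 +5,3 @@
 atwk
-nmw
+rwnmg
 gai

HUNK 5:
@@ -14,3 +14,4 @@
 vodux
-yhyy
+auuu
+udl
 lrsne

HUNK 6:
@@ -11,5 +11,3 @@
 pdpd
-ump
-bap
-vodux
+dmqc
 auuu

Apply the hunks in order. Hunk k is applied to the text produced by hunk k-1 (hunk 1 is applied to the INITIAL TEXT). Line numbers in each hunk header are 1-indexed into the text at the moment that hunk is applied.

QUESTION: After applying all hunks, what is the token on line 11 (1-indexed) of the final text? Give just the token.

Hunk 1: at line 3 remove [bwgwx,qnf,ijcoh] add [gai,yyn,ulez] -> 14 lines: sca bdzqm zgn geko gai yyn ulez yosf nvv frz bap vodux yhyy lrsne
Hunk 2: at line 3 remove [geko] add [hejfk,atwk,nmw] -> 16 lines: sca bdzqm zgn hejfk atwk nmw gai yyn ulez yosf nvv frz bap vodux yhyy lrsne
Hunk 3: at line 9 remove [yosf,nvv,frz] add [xsid,pdpd,ump] -> 16 lines: sca bdzqm zgn hejfk atwk nmw gai yyn ulez xsid pdpd ump bap vodux yhyy lrsne
Hunk 4: at line 5 remove [nmw] add [rwnmg] -> 16 lines: sca bdzqm zgn hejfk atwk rwnmg gai yyn ulez xsid pdpd ump bap vodux yhyy lrsne
Hunk 5: at line 14 remove [yhyy] add [auuu,udl] -> 17 lines: sca bdzqm zgn hejfk atwk rwnmg gai yyn ulez xsid pdpd ump bap vodux auuu udl lrsne
Hunk 6: at line 11 remove [ump,bap,vodux] add [dmqc] -> 15 lines: sca bdzqm zgn hejfk atwk rwnmg gai yyn ulez xsid pdpd dmqc auuu udl lrsne
Final line 11: pdpd

Answer: pdpd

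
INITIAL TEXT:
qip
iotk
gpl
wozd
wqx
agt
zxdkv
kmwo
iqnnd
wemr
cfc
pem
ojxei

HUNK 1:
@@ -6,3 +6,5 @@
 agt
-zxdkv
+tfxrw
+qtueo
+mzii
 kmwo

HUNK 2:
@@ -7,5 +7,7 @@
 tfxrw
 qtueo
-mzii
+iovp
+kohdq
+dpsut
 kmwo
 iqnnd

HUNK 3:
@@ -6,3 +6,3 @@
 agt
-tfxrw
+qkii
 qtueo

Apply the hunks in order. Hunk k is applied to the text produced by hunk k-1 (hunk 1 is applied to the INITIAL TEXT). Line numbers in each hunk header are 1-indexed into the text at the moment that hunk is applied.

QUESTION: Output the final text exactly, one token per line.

Answer: qip
iotk
gpl
wozd
wqx
agt
qkii
qtueo
iovp
kohdq
dpsut
kmwo
iqnnd
wemr
cfc
pem
ojxei

Derivation:
Hunk 1: at line 6 remove [zxdkv] add [tfxrw,qtueo,mzii] -> 15 lines: qip iotk gpl wozd wqx agt tfxrw qtueo mzii kmwo iqnnd wemr cfc pem ojxei
Hunk 2: at line 7 remove [mzii] add [iovp,kohdq,dpsut] -> 17 lines: qip iotk gpl wozd wqx agt tfxrw qtueo iovp kohdq dpsut kmwo iqnnd wemr cfc pem ojxei
Hunk 3: at line 6 remove [tfxrw] add [qkii] -> 17 lines: qip iotk gpl wozd wqx agt qkii qtueo iovp kohdq dpsut kmwo iqnnd wemr cfc pem ojxei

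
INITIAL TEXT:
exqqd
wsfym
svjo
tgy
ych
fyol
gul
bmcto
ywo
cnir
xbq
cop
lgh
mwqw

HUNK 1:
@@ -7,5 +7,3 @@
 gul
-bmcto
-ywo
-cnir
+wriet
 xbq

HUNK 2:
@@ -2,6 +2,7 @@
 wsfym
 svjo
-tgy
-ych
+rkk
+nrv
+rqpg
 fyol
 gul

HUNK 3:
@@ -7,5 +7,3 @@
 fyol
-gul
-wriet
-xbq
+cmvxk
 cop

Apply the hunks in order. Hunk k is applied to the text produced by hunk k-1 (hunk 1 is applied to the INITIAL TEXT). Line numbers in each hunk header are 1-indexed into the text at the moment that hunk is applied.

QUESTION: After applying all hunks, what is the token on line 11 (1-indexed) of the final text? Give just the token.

Hunk 1: at line 7 remove [bmcto,ywo,cnir] add [wriet] -> 12 lines: exqqd wsfym svjo tgy ych fyol gul wriet xbq cop lgh mwqw
Hunk 2: at line 2 remove [tgy,ych] add [rkk,nrv,rqpg] -> 13 lines: exqqd wsfym svjo rkk nrv rqpg fyol gul wriet xbq cop lgh mwqw
Hunk 3: at line 7 remove [gul,wriet,xbq] add [cmvxk] -> 11 lines: exqqd wsfym svjo rkk nrv rqpg fyol cmvxk cop lgh mwqw
Final line 11: mwqw

Answer: mwqw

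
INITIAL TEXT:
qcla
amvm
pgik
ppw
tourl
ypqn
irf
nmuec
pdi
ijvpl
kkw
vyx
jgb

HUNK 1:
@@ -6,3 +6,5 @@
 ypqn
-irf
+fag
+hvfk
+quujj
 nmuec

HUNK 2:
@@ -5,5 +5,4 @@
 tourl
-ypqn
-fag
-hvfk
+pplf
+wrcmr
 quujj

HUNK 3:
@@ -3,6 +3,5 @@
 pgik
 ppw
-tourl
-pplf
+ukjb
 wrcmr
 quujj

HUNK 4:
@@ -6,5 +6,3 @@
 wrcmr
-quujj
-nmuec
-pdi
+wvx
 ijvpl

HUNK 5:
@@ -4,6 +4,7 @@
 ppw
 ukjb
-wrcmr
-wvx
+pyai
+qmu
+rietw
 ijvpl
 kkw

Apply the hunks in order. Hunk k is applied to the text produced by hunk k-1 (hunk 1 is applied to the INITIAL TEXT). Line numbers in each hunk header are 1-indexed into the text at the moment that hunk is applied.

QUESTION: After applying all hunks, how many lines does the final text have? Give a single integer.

Answer: 12

Derivation:
Hunk 1: at line 6 remove [irf] add [fag,hvfk,quujj] -> 15 lines: qcla amvm pgik ppw tourl ypqn fag hvfk quujj nmuec pdi ijvpl kkw vyx jgb
Hunk 2: at line 5 remove [ypqn,fag,hvfk] add [pplf,wrcmr] -> 14 lines: qcla amvm pgik ppw tourl pplf wrcmr quujj nmuec pdi ijvpl kkw vyx jgb
Hunk 3: at line 3 remove [tourl,pplf] add [ukjb] -> 13 lines: qcla amvm pgik ppw ukjb wrcmr quujj nmuec pdi ijvpl kkw vyx jgb
Hunk 4: at line 6 remove [quujj,nmuec,pdi] add [wvx] -> 11 lines: qcla amvm pgik ppw ukjb wrcmr wvx ijvpl kkw vyx jgb
Hunk 5: at line 4 remove [wrcmr,wvx] add [pyai,qmu,rietw] -> 12 lines: qcla amvm pgik ppw ukjb pyai qmu rietw ijvpl kkw vyx jgb
Final line count: 12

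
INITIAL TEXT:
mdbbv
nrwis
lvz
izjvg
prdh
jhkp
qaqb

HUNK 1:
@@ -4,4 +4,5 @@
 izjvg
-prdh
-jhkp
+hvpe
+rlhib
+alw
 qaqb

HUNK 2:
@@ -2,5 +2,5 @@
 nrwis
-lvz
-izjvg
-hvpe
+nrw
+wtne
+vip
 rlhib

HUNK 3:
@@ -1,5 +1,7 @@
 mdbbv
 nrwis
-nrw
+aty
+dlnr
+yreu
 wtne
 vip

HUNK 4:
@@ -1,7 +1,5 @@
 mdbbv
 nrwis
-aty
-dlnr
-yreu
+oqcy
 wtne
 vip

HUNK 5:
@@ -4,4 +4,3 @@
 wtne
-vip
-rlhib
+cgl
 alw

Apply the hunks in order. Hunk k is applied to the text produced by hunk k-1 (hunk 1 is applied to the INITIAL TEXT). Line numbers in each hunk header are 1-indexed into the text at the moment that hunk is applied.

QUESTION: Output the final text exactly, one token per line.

Answer: mdbbv
nrwis
oqcy
wtne
cgl
alw
qaqb

Derivation:
Hunk 1: at line 4 remove [prdh,jhkp] add [hvpe,rlhib,alw] -> 8 lines: mdbbv nrwis lvz izjvg hvpe rlhib alw qaqb
Hunk 2: at line 2 remove [lvz,izjvg,hvpe] add [nrw,wtne,vip] -> 8 lines: mdbbv nrwis nrw wtne vip rlhib alw qaqb
Hunk 3: at line 1 remove [nrw] add [aty,dlnr,yreu] -> 10 lines: mdbbv nrwis aty dlnr yreu wtne vip rlhib alw qaqb
Hunk 4: at line 1 remove [aty,dlnr,yreu] add [oqcy] -> 8 lines: mdbbv nrwis oqcy wtne vip rlhib alw qaqb
Hunk 5: at line 4 remove [vip,rlhib] add [cgl] -> 7 lines: mdbbv nrwis oqcy wtne cgl alw qaqb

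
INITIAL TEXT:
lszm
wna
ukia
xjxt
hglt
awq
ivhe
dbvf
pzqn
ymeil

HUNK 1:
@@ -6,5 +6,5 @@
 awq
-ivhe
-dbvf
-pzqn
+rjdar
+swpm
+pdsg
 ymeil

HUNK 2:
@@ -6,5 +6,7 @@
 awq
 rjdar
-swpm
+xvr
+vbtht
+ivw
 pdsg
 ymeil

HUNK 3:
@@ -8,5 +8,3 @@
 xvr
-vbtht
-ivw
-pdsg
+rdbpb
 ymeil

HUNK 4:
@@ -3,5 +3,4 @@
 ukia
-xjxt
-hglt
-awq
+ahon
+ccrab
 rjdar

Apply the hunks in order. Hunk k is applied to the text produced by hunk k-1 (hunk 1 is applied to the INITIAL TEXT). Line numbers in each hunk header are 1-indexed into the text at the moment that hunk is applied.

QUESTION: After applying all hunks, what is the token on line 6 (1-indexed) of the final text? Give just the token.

Answer: rjdar

Derivation:
Hunk 1: at line 6 remove [ivhe,dbvf,pzqn] add [rjdar,swpm,pdsg] -> 10 lines: lszm wna ukia xjxt hglt awq rjdar swpm pdsg ymeil
Hunk 2: at line 6 remove [swpm] add [xvr,vbtht,ivw] -> 12 lines: lszm wna ukia xjxt hglt awq rjdar xvr vbtht ivw pdsg ymeil
Hunk 3: at line 8 remove [vbtht,ivw,pdsg] add [rdbpb] -> 10 lines: lszm wna ukia xjxt hglt awq rjdar xvr rdbpb ymeil
Hunk 4: at line 3 remove [xjxt,hglt,awq] add [ahon,ccrab] -> 9 lines: lszm wna ukia ahon ccrab rjdar xvr rdbpb ymeil
Final line 6: rjdar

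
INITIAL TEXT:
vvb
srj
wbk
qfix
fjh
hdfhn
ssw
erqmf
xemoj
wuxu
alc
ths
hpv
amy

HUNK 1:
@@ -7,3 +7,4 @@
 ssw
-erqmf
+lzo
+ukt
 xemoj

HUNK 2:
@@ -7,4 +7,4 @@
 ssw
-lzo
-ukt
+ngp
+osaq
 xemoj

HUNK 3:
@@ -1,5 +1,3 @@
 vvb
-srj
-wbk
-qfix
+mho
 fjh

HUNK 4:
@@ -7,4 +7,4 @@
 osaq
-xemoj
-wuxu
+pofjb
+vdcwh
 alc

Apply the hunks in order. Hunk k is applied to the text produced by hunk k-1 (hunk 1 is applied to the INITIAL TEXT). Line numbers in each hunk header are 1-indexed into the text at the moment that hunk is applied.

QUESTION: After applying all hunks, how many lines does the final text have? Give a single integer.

Answer: 13

Derivation:
Hunk 1: at line 7 remove [erqmf] add [lzo,ukt] -> 15 lines: vvb srj wbk qfix fjh hdfhn ssw lzo ukt xemoj wuxu alc ths hpv amy
Hunk 2: at line 7 remove [lzo,ukt] add [ngp,osaq] -> 15 lines: vvb srj wbk qfix fjh hdfhn ssw ngp osaq xemoj wuxu alc ths hpv amy
Hunk 3: at line 1 remove [srj,wbk,qfix] add [mho] -> 13 lines: vvb mho fjh hdfhn ssw ngp osaq xemoj wuxu alc ths hpv amy
Hunk 4: at line 7 remove [xemoj,wuxu] add [pofjb,vdcwh] -> 13 lines: vvb mho fjh hdfhn ssw ngp osaq pofjb vdcwh alc ths hpv amy
Final line count: 13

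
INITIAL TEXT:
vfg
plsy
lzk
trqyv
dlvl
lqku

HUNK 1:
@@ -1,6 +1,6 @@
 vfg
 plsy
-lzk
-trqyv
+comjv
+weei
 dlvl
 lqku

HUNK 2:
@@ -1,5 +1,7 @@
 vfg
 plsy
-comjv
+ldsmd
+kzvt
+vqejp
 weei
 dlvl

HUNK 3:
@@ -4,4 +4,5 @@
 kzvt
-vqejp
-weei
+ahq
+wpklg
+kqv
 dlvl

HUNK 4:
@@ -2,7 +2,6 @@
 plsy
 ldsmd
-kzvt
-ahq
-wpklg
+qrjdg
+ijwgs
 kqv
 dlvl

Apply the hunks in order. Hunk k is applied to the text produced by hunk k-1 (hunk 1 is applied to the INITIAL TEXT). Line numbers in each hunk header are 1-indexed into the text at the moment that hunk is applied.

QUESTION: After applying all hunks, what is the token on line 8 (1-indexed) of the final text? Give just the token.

Hunk 1: at line 1 remove [lzk,trqyv] add [comjv,weei] -> 6 lines: vfg plsy comjv weei dlvl lqku
Hunk 2: at line 1 remove [comjv] add [ldsmd,kzvt,vqejp] -> 8 lines: vfg plsy ldsmd kzvt vqejp weei dlvl lqku
Hunk 3: at line 4 remove [vqejp,weei] add [ahq,wpklg,kqv] -> 9 lines: vfg plsy ldsmd kzvt ahq wpklg kqv dlvl lqku
Hunk 4: at line 2 remove [kzvt,ahq,wpklg] add [qrjdg,ijwgs] -> 8 lines: vfg plsy ldsmd qrjdg ijwgs kqv dlvl lqku
Final line 8: lqku

Answer: lqku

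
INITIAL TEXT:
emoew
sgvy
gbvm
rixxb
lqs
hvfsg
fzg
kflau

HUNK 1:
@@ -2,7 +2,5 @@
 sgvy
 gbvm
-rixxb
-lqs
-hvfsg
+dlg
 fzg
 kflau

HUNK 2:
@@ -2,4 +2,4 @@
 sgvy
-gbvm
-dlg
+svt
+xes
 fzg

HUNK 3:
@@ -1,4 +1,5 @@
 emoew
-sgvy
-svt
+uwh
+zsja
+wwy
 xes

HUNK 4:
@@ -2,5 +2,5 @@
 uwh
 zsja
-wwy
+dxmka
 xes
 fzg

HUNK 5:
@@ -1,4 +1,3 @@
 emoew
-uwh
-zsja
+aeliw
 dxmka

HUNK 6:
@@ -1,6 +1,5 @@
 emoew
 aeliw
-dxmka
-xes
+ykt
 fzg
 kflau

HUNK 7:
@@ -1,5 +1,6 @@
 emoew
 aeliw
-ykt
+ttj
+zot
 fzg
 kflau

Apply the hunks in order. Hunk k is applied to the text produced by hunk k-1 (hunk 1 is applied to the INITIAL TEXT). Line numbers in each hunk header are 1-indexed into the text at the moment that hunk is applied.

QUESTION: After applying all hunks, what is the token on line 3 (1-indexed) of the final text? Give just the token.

Hunk 1: at line 2 remove [rixxb,lqs,hvfsg] add [dlg] -> 6 lines: emoew sgvy gbvm dlg fzg kflau
Hunk 2: at line 2 remove [gbvm,dlg] add [svt,xes] -> 6 lines: emoew sgvy svt xes fzg kflau
Hunk 3: at line 1 remove [sgvy,svt] add [uwh,zsja,wwy] -> 7 lines: emoew uwh zsja wwy xes fzg kflau
Hunk 4: at line 2 remove [wwy] add [dxmka] -> 7 lines: emoew uwh zsja dxmka xes fzg kflau
Hunk 5: at line 1 remove [uwh,zsja] add [aeliw] -> 6 lines: emoew aeliw dxmka xes fzg kflau
Hunk 6: at line 1 remove [dxmka,xes] add [ykt] -> 5 lines: emoew aeliw ykt fzg kflau
Hunk 7: at line 1 remove [ykt] add [ttj,zot] -> 6 lines: emoew aeliw ttj zot fzg kflau
Final line 3: ttj

Answer: ttj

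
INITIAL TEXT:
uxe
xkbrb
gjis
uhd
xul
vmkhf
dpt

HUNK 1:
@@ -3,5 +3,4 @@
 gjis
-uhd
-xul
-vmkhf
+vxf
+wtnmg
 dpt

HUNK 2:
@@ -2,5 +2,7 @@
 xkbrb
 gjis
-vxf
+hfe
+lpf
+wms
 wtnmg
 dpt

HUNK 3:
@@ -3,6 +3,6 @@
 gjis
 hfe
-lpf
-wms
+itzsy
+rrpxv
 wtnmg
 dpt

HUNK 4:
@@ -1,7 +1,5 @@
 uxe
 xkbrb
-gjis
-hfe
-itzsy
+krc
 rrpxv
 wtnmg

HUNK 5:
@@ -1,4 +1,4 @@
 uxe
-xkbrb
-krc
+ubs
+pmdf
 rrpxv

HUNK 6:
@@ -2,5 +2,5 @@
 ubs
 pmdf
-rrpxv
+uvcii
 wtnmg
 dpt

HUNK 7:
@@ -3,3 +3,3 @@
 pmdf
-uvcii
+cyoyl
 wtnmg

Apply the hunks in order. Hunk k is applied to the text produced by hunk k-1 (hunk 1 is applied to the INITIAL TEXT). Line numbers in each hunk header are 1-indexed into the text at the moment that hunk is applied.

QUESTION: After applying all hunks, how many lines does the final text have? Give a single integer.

Hunk 1: at line 3 remove [uhd,xul,vmkhf] add [vxf,wtnmg] -> 6 lines: uxe xkbrb gjis vxf wtnmg dpt
Hunk 2: at line 2 remove [vxf] add [hfe,lpf,wms] -> 8 lines: uxe xkbrb gjis hfe lpf wms wtnmg dpt
Hunk 3: at line 3 remove [lpf,wms] add [itzsy,rrpxv] -> 8 lines: uxe xkbrb gjis hfe itzsy rrpxv wtnmg dpt
Hunk 4: at line 1 remove [gjis,hfe,itzsy] add [krc] -> 6 lines: uxe xkbrb krc rrpxv wtnmg dpt
Hunk 5: at line 1 remove [xkbrb,krc] add [ubs,pmdf] -> 6 lines: uxe ubs pmdf rrpxv wtnmg dpt
Hunk 6: at line 2 remove [rrpxv] add [uvcii] -> 6 lines: uxe ubs pmdf uvcii wtnmg dpt
Hunk 7: at line 3 remove [uvcii] add [cyoyl] -> 6 lines: uxe ubs pmdf cyoyl wtnmg dpt
Final line count: 6

Answer: 6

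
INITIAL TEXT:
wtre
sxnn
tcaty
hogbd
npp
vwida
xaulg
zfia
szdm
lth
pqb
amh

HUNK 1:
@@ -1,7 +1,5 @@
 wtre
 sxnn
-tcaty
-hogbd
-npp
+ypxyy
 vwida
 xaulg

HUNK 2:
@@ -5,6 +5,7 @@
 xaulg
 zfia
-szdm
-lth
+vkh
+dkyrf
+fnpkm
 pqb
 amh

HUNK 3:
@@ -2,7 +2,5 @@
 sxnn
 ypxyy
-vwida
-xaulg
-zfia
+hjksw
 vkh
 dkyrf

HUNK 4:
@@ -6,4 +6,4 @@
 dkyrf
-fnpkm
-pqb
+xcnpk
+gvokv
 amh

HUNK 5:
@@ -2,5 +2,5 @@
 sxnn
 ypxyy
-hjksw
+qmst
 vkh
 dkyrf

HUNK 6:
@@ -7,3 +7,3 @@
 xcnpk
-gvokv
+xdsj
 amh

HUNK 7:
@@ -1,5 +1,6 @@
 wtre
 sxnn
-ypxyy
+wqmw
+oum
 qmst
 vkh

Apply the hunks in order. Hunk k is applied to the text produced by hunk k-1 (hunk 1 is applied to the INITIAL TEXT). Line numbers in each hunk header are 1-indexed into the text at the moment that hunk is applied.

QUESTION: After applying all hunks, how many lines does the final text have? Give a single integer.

Hunk 1: at line 1 remove [tcaty,hogbd,npp] add [ypxyy] -> 10 lines: wtre sxnn ypxyy vwida xaulg zfia szdm lth pqb amh
Hunk 2: at line 5 remove [szdm,lth] add [vkh,dkyrf,fnpkm] -> 11 lines: wtre sxnn ypxyy vwida xaulg zfia vkh dkyrf fnpkm pqb amh
Hunk 3: at line 2 remove [vwida,xaulg,zfia] add [hjksw] -> 9 lines: wtre sxnn ypxyy hjksw vkh dkyrf fnpkm pqb amh
Hunk 4: at line 6 remove [fnpkm,pqb] add [xcnpk,gvokv] -> 9 lines: wtre sxnn ypxyy hjksw vkh dkyrf xcnpk gvokv amh
Hunk 5: at line 2 remove [hjksw] add [qmst] -> 9 lines: wtre sxnn ypxyy qmst vkh dkyrf xcnpk gvokv amh
Hunk 6: at line 7 remove [gvokv] add [xdsj] -> 9 lines: wtre sxnn ypxyy qmst vkh dkyrf xcnpk xdsj amh
Hunk 7: at line 1 remove [ypxyy] add [wqmw,oum] -> 10 lines: wtre sxnn wqmw oum qmst vkh dkyrf xcnpk xdsj amh
Final line count: 10

Answer: 10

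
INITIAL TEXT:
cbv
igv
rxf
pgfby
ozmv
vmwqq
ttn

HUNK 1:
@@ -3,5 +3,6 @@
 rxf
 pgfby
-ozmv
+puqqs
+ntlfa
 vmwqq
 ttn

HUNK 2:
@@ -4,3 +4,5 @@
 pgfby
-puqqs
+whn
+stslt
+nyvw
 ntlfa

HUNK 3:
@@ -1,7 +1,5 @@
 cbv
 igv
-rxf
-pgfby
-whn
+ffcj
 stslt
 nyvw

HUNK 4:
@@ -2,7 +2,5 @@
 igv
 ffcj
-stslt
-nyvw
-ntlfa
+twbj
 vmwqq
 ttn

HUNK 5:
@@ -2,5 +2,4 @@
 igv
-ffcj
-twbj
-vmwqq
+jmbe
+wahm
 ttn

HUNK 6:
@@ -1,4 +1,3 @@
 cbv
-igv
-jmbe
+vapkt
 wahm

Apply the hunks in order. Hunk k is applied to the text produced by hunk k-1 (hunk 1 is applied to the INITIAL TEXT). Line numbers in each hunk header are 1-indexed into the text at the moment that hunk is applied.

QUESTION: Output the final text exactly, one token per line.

Answer: cbv
vapkt
wahm
ttn

Derivation:
Hunk 1: at line 3 remove [ozmv] add [puqqs,ntlfa] -> 8 lines: cbv igv rxf pgfby puqqs ntlfa vmwqq ttn
Hunk 2: at line 4 remove [puqqs] add [whn,stslt,nyvw] -> 10 lines: cbv igv rxf pgfby whn stslt nyvw ntlfa vmwqq ttn
Hunk 3: at line 1 remove [rxf,pgfby,whn] add [ffcj] -> 8 lines: cbv igv ffcj stslt nyvw ntlfa vmwqq ttn
Hunk 4: at line 2 remove [stslt,nyvw,ntlfa] add [twbj] -> 6 lines: cbv igv ffcj twbj vmwqq ttn
Hunk 5: at line 2 remove [ffcj,twbj,vmwqq] add [jmbe,wahm] -> 5 lines: cbv igv jmbe wahm ttn
Hunk 6: at line 1 remove [igv,jmbe] add [vapkt] -> 4 lines: cbv vapkt wahm ttn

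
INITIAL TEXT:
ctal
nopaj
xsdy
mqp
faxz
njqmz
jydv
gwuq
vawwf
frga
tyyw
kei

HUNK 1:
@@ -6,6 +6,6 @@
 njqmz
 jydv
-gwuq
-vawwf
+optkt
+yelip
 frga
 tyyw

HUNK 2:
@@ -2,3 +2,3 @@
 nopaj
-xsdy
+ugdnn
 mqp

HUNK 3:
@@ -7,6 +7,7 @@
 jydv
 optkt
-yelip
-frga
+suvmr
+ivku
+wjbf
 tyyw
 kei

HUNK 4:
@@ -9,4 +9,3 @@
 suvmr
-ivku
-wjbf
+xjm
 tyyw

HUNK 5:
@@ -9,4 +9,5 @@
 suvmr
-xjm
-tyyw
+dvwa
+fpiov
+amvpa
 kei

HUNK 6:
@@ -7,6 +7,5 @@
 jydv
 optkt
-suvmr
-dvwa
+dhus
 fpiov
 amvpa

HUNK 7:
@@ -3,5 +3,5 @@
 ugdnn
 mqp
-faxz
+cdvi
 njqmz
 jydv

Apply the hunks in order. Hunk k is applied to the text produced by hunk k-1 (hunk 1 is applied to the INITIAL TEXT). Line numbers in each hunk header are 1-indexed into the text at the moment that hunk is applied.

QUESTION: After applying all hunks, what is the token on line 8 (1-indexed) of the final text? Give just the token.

Hunk 1: at line 6 remove [gwuq,vawwf] add [optkt,yelip] -> 12 lines: ctal nopaj xsdy mqp faxz njqmz jydv optkt yelip frga tyyw kei
Hunk 2: at line 2 remove [xsdy] add [ugdnn] -> 12 lines: ctal nopaj ugdnn mqp faxz njqmz jydv optkt yelip frga tyyw kei
Hunk 3: at line 7 remove [yelip,frga] add [suvmr,ivku,wjbf] -> 13 lines: ctal nopaj ugdnn mqp faxz njqmz jydv optkt suvmr ivku wjbf tyyw kei
Hunk 4: at line 9 remove [ivku,wjbf] add [xjm] -> 12 lines: ctal nopaj ugdnn mqp faxz njqmz jydv optkt suvmr xjm tyyw kei
Hunk 5: at line 9 remove [xjm,tyyw] add [dvwa,fpiov,amvpa] -> 13 lines: ctal nopaj ugdnn mqp faxz njqmz jydv optkt suvmr dvwa fpiov amvpa kei
Hunk 6: at line 7 remove [suvmr,dvwa] add [dhus] -> 12 lines: ctal nopaj ugdnn mqp faxz njqmz jydv optkt dhus fpiov amvpa kei
Hunk 7: at line 3 remove [faxz] add [cdvi] -> 12 lines: ctal nopaj ugdnn mqp cdvi njqmz jydv optkt dhus fpiov amvpa kei
Final line 8: optkt

Answer: optkt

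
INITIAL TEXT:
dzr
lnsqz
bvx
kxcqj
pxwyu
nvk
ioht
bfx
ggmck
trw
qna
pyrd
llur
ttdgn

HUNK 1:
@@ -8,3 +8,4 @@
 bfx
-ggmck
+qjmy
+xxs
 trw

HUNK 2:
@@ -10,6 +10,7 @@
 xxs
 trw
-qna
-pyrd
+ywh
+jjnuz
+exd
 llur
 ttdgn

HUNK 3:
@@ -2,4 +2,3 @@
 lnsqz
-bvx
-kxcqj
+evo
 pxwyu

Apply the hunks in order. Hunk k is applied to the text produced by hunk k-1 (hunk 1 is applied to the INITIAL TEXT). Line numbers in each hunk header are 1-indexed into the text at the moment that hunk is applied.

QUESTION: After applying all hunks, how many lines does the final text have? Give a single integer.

Hunk 1: at line 8 remove [ggmck] add [qjmy,xxs] -> 15 lines: dzr lnsqz bvx kxcqj pxwyu nvk ioht bfx qjmy xxs trw qna pyrd llur ttdgn
Hunk 2: at line 10 remove [qna,pyrd] add [ywh,jjnuz,exd] -> 16 lines: dzr lnsqz bvx kxcqj pxwyu nvk ioht bfx qjmy xxs trw ywh jjnuz exd llur ttdgn
Hunk 3: at line 2 remove [bvx,kxcqj] add [evo] -> 15 lines: dzr lnsqz evo pxwyu nvk ioht bfx qjmy xxs trw ywh jjnuz exd llur ttdgn
Final line count: 15

Answer: 15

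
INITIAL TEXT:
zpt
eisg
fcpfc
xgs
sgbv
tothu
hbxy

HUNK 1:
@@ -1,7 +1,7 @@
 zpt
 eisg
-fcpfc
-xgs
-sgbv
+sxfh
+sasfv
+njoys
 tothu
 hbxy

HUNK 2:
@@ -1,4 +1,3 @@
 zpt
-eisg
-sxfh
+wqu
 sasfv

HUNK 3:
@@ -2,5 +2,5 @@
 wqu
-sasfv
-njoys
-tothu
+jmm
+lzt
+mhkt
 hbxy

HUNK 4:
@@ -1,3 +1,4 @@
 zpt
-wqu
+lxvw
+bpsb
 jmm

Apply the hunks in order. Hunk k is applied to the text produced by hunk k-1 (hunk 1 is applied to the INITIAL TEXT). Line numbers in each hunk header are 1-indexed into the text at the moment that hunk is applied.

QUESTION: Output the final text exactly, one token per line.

Answer: zpt
lxvw
bpsb
jmm
lzt
mhkt
hbxy

Derivation:
Hunk 1: at line 1 remove [fcpfc,xgs,sgbv] add [sxfh,sasfv,njoys] -> 7 lines: zpt eisg sxfh sasfv njoys tothu hbxy
Hunk 2: at line 1 remove [eisg,sxfh] add [wqu] -> 6 lines: zpt wqu sasfv njoys tothu hbxy
Hunk 3: at line 2 remove [sasfv,njoys,tothu] add [jmm,lzt,mhkt] -> 6 lines: zpt wqu jmm lzt mhkt hbxy
Hunk 4: at line 1 remove [wqu] add [lxvw,bpsb] -> 7 lines: zpt lxvw bpsb jmm lzt mhkt hbxy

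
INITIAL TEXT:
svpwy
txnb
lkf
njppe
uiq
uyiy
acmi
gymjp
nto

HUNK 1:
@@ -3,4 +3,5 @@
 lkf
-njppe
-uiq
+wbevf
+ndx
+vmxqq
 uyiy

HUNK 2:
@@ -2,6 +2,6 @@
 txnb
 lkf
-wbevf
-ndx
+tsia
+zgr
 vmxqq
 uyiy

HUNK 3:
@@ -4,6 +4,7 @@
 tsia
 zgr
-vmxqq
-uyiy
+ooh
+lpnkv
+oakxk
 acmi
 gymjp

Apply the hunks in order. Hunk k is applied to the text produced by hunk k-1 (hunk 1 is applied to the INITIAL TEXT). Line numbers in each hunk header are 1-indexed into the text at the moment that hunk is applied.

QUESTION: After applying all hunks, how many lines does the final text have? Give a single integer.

Answer: 11

Derivation:
Hunk 1: at line 3 remove [njppe,uiq] add [wbevf,ndx,vmxqq] -> 10 lines: svpwy txnb lkf wbevf ndx vmxqq uyiy acmi gymjp nto
Hunk 2: at line 2 remove [wbevf,ndx] add [tsia,zgr] -> 10 lines: svpwy txnb lkf tsia zgr vmxqq uyiy acmi gymjp nto
Hunk 3: at line 4 remove [vmxqq,uyiy] add [ooh,lpnkv,oakxk] -> 11 lines: svpwy txnb lkf tsia zgr ooh lpnkv oakxk acmi gymjp nto
Final line count: 11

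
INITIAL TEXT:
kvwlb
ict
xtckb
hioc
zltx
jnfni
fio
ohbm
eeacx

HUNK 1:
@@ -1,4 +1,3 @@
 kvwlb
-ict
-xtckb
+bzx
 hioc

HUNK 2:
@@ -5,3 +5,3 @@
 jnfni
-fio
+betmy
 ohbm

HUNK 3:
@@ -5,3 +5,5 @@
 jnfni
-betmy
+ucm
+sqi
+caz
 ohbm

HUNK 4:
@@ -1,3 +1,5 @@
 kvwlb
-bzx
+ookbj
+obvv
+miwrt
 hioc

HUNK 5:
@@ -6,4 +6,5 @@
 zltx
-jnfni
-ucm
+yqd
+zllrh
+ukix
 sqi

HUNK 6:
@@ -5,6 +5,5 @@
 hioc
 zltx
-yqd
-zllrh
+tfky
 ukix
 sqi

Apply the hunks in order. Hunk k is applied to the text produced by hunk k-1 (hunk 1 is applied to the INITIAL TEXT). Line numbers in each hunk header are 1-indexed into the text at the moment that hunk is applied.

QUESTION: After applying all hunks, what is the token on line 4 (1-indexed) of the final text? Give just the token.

Hunk 1: at line 1 remove [ict,xtckb] add [bzx] -> 8 lines: kvwlb bzx hioc zltx jnfni fio ohbm eeacx
Hunk 2: at line 5 remove [fio] add [betmy] -> 8 lines: kvwlb bzx hioc zltx jnfni betmy ohbm eeacx
Hunk 3: at line 5 remove [betmy] add [ucm,sqi,caz] -> 10 lines: kvwlb bzx hioc zltx jnfni ucm sqi caz ohbm eeacx
Hunk 4: at line 1 remove [bzx] add [ookbj,obvv,miwrt] -> 12 lines: kvwlb ookbj obvv miwrt hioc zltx jnfni ucm sqi caz ohbm eeacx
Hunk 5: at line 6 remove [jnfni,ucm] add [yqd,zllrh,ukix] -> 13 lines: kvwlb ookbj obvv miwrt hioc zltx yqd zllrh ukix sqi caz ohbm eeacx
Hunk 6: at line 5 remove [yqd,zllrh] add [tfky] -> 12 lines: kvwlb ookbj obvv miwrt hioc zltx tfky ukix sqi caz ohbm eeacx
Final line 4: miwrt

Answer: miwrt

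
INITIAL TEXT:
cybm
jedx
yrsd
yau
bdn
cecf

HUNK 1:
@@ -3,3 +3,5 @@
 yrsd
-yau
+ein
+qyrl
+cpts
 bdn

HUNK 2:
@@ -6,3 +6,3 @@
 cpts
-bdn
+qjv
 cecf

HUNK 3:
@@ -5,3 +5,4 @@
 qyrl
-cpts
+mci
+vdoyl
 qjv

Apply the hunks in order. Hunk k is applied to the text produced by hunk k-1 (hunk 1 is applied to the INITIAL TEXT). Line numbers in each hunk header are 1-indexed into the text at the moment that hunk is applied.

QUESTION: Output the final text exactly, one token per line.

Hunk 1: at line 3 remove [yau] add [ein,qyrl,cpts] -> 8 lines: cybm jedx yrsd ein qyrl cpts bdn cecf
Hunk 2: at line 6 remove [bdn] add [qjv] -> 8 lines: cybm jedx yrsd ein qyrl cpts qjv cecf
Hunk 3: at line 5 remove [cpts] add [mci,vdoyl] -> 9 lines: cybm jedx yrsd ein qyrl mci vdoyl qjv cecf

Answer: cybm
jedx
yrsd
ein
qyrl
mci
vdoyl
qjv
cecf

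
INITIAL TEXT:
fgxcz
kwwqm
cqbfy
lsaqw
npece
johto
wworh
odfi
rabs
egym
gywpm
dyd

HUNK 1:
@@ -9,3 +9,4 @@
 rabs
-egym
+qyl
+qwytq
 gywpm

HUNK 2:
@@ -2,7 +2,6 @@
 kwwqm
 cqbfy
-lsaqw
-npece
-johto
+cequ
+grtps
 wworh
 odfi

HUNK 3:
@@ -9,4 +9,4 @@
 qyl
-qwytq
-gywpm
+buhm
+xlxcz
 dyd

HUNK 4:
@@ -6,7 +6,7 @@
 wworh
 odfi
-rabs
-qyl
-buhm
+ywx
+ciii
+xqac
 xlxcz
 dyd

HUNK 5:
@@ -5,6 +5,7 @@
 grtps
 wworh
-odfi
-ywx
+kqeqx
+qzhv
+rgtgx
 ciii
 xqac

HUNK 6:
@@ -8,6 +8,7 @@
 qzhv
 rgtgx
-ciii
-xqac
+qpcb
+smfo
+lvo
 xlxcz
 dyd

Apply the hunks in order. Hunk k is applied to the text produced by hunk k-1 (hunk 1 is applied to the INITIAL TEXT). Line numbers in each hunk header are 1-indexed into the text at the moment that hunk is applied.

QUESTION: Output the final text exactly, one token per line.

Hunk 1: at line 9 remove [egym] add [qyl,qwytq] -> 13 lines: fgxcz kwwqm cqbfy lsaqw npece johto wworh odfi rabs qyl qwytq gywpm dyd
Hunk 2: at line 2 remove [lsaqw,npece,johto] add [cequ,grtps] -> 12 lines: fgxcz kwwqm cqbfy cequ grtps wworh odfi rabs qyl qwytq gywpm dyd
Hunk 3: at line 9 remove [qwytq,gywpm] add [buhm,xlxcz] -> 12 lines: fgxcz kwwqm cqbfy cequ grtps wworh odfi rabs qyl buhm xlxcz dyd
Hunk 4: at line 6 remove [rabs,qyl,buhm] add [ywx,ciii,xqac] -> 12 lines: fgxcz kwwqm cqbfy cequ grtps wworh odfi ywx ciii xqac xlxcz dyd
Hunk 5: at line 5 remove [odfi,ywx] add [kqeqx,qzhv,rgtgx] -> 13 lines: fgxcz kwwqm cqbfy cequ grtps wworh kqeqx qzhv rgtgx ciii xqac xlxcz dyd
Hunk 6: at line 8 remove [ciii,xqac] add [qpcb,smfo,lvo] -> 14 lines: fgxcz kwwqm cqbfy cequ grtps wworh kqeqx qzhv rgtgx qpcb smfo lvo xlxcz dyd

Answer: fgxcz
kwwqm
cqbfy
cequ
grtps
wworh
kqeqx
qzhv
rgtgx
qpcb
smfo
lvo
xlxcz
dyd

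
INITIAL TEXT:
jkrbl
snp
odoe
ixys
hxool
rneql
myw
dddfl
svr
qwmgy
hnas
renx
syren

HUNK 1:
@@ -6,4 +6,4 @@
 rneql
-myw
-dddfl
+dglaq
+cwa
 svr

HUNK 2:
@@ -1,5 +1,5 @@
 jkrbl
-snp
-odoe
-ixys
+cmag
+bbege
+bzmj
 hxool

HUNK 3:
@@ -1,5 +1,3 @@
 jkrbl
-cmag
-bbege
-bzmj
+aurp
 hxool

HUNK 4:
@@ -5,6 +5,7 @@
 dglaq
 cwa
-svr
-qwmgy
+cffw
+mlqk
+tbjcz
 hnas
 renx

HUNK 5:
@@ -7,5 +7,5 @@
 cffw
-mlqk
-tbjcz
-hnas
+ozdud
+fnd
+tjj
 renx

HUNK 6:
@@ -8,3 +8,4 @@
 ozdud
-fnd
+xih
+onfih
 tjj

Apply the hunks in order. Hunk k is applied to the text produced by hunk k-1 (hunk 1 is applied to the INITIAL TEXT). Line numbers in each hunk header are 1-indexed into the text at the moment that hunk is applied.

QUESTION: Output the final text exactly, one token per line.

Hunk 1: at line 6 remove [myw,dddfl] add [dglaq,cwa] -> 13 lines: jkrbl snp odoe ixys hxool rneql dglaq cwa svr qwmgy hnas renx syren
Hunk 2: at line 1 remove [snp,odoe,ixys] add [cmag,bbege,bzmj] -> 13 lines: jkrbl cmag bbege bzmj hxool rneql dglaq cwa svr qwmgy hnas renx syren
Hunk 3: at line 1 remove [cmag,bbege,bzmj] add [aurp] -> 11 lines: jkrbl aurp hxool rneql dglaq cwa svr qwmgy hnas renx syren
Hunk 4: at line 5 remove [svr,qwmgy] add [cffw,mlqk,tbjcz] -> 12 lines: jkrbl aurp hxool rneql dglaq cwa cffw mlqk tbjcz hnas renx syren
Hunk 5: at line 7 remove [mlqk,tbjcz,hnas] add [ozdud,fnd,tjj] -> 12 lines: jkrbl aurp hxool rneql dglaq cwa cffw ozdud fnd tjj renx syren
Hunk 6: at line 8 remove [fnd] add [xih,onfih] -> 13 lines: jkrbl aurp hxool rneql dglaq cwa cffw ozdud xih onfih tjj renx syren

Answer: jkrbl
aurp
hxool
rneql
dglaq
cwa
cffw
ozdud
xih
onfih
tjj
renx
syren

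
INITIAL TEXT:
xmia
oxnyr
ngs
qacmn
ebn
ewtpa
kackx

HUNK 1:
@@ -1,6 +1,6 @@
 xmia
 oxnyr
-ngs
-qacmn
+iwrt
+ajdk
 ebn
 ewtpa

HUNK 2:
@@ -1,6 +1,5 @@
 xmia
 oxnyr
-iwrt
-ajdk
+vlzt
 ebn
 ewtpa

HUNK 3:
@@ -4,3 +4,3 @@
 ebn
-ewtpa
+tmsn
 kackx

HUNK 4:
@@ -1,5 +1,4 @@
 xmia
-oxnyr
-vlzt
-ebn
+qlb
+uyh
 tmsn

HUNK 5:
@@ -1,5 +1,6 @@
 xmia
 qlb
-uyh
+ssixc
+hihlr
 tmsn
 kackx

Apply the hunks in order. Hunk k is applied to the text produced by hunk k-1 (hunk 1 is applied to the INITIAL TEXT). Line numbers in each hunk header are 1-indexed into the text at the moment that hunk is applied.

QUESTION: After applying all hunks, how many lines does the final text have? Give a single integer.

Answer: 6

Derivation:
Hunk 1: at line 1 remove [ngs,qacmn] add [iwrt,ajdk] -> 7 lines: xmia oxnyr iwrt ajdk ebn ewtpa kackx
Hunk 2: at line 1 remove [iwrt,ajdk] add [vlzt] -> 6 lines: xmia oxnyr vlzt ebn ewtpa kackx
Hunk 3: at line 4 remove [ewtpa] add [tmsn] -> 6 lines: xmia oxnyr vlzt ebn tmsn kackx
Hunk 4: at line 1 remove [oxnyr,vlzt,ebn] add [qlb,uyh] -> 5 lines: xmia qlb uyh tmsn kackx
Hunk 5: at line 1 remove [uyh] add [ssixc,hihlr] -> 6 lines: xmia qlb ssixc hihlr tmsn kackx
Final line count: 6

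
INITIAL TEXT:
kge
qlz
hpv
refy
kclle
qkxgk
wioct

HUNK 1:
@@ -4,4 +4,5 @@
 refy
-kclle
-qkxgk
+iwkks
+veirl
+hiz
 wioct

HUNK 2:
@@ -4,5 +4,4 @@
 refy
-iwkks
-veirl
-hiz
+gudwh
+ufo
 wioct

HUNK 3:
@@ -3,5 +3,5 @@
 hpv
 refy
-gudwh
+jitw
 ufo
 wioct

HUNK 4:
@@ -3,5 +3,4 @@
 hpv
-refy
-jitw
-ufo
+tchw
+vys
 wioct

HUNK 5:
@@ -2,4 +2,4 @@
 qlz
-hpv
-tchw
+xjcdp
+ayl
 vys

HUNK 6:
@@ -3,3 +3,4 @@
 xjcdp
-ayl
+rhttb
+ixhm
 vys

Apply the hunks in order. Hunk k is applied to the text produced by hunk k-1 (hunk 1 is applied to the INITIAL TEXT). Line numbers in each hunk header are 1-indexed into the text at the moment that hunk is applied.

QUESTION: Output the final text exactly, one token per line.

Answer: kge
qlz
xjcdp
rhttb
ixhm
vys
wioct

Derivation:
Hunk 1: at line 4 remove [kclle,qkxgk] add [iwkks,veirl,hiz] -> 8 lines: kge qlz hpv refy iwkks veirl hiz wioct
Hunk 2: at line 4 remove [iwkks,veirl,hiz] add [gudwh,ufo] -> 7 lines: kge qlz hpv refy gudwh ufo wioct
Hunk 3: at line 3 remove [gudwh] add [jitw] -> 7 lines: kge qlz hpv refy jitw ufo wioct
Hunk 4: at line 3 remove [refy,jitw,ufo] add [tchw,vys] -> 6 lines: kge qlz hpv tchw vys wioct
Hunk 5: at line 2 remove [hpv,tchw] add [xjcdp,ayl] -> 6 lines: kge qlz xjcdp ayl vys wioct
Hunk 6: at line 3 remove [ayl] add [rhttb,ixhm] -> 7 lines: kge qlz xjcdp rhttb ixhm vys wioct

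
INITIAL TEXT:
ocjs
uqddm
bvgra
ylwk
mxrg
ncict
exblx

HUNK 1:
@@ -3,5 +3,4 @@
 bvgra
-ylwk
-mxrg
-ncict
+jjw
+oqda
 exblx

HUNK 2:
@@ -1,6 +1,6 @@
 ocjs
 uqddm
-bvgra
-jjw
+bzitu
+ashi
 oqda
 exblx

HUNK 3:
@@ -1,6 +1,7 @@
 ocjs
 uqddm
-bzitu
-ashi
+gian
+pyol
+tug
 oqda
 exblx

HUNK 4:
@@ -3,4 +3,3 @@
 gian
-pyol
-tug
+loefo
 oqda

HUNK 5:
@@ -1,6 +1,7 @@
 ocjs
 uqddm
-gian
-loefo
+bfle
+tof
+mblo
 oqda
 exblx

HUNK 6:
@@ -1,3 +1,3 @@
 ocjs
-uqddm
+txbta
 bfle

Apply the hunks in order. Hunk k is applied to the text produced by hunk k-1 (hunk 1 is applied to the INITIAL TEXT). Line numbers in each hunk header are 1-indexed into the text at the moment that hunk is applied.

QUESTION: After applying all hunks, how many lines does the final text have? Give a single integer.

Answer: 7

Derivation:
Hunk 1: at line 3 remove [ylwk,mxrg,ncict] add [jjw,oqda] -> 6 lines: ocjs uqddm bvgra jjw oqda exblx
Hunk 2: at line 1 remove [bvgra,jjw] add [bzitu,ashi] -> 6 lines: ocjs uqddm bzitu ashi oqda exblx
Hunk 3: at line 1 remove [bzitu,ashi] add [gian,pyol,tug] -> 7 lines: ocjs uqddm gian pyol tug oqda exblx
Hunk 4: at line 3 remove [pyol,tug] add [loefo] -> 6 lines: ocjs uqddm gian loefo oqda exblx
Hunk 5: at line 1 remove [gian,loefo] add [bfle,tof,mblo] -> 7 lines: ocjs uqddm bfle tof mblo oqda exblx
Hunk 6: at line 1 remove [uqddm] add [txbta] -> 7 lines: ocjs txbta bfle tof mblo oqda exblx
Final line count: 7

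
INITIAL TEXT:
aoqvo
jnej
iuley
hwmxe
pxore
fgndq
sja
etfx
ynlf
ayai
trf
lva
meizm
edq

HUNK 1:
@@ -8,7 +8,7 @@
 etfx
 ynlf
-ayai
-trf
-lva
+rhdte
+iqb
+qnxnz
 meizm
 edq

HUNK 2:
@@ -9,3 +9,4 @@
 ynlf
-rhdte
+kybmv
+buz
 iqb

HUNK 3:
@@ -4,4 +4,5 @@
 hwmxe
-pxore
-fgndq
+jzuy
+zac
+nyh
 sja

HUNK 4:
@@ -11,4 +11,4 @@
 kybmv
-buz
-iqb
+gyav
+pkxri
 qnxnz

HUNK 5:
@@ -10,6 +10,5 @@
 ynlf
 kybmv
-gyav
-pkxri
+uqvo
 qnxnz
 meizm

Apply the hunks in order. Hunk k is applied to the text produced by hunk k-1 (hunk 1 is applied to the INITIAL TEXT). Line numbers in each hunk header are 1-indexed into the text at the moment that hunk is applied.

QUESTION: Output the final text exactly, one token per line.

Hunk 1: at line 8 remove [ayai,trf,lva] add [rhdte,iqb,qnxnz] -> 14 lines: aoqvo jnej iuley hwmxe pxore fgndq sja etfx ynlf rhdte iqb qnxnz meizm edq
Hunk 2: at line 9 remove [rhdte] add [kybmv,buz] -> 15 lines: aoqvo jnej iuley hwmxe pxore fgndq sja etfx ynlf kybmv buz iqb qnxnz meizm edq
Hunk 3: at line 4 remove [pxore,fgndq] add [jzuy,zac,nyh] -> 16 lines: aoqvo jnej iuley hwmxe jzuy zac nyh sja etfx ynlf kybmv buz iqb qnxnz meizm edq
Hunk 4: at line 11 remove [buz,iqb] add [gyav,pkxri] -> 16 lines: aoqvo jnej iuley hwmxe jzuy zac nyh sja etfx ynlf kybmv gyav pkxri qnxnz meizm edq
Hunk 5: at line 10 remove [gyav,pkxri] add [uqvo] -> 15 lines: aoqvo jnej iuley hwmxe jzuy zac nyh sja etfx ynlf kybmv uqvo qnxnz meizm edq

Answer: aoqvo
jnej
iuley
hwmxe
jzuy
zac
nyh
sja
etfx
ynlf
kybmv
uqvo
qnxnz
meizm
edq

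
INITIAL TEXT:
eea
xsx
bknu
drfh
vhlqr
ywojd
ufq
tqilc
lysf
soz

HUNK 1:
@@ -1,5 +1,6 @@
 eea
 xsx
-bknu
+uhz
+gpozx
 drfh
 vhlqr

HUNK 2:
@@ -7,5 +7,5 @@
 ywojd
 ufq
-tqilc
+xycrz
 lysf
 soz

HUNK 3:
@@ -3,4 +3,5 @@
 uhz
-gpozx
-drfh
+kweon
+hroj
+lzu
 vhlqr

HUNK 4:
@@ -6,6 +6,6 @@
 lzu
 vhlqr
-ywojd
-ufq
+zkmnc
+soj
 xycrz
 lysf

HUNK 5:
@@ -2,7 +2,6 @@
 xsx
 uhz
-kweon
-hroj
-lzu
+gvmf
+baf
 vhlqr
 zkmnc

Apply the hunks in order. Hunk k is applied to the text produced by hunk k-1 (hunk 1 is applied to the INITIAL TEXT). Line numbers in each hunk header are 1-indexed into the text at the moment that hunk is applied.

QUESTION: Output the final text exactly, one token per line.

Answer: eea
xsx
uhz
gvmf
baf
vhlqr
zkmnc
soj
xycrz
lysf
soz

Derivation:
Hunk 1: at line 1 remove [bknu] add [uhz,gpozx] -> 11 lines: eea xsx uhz gpozx drfh vhlqr ywojd ufq tqilc lysf soz
Hunk 2: at line 7 remove [tqilc] add [xycrz] -> 11 lines: eea xsx uhz gpozx drfh vhlqr ywojd ufq xycrz lysf soz
Hunk 3: at line 3 remove [gpozx,drfh] add [kweon,hroj,lzu] -> 12 lines: eea xsx uhz kweon hroj lzu vhlqr ywojd ufq xycrz lysf soz
Hunk 4: at line 6 remove [ywojd,ufq] add [zkmnc,soj] -> 12 lines: eea xsx uhz kweon hroj lzu vhlqr zkmnc soj xycrz lysf soz
Hunk 5: at line 2 remove [kweon,hroj,lzu] add [gvmf,baf] -> 11 lines: eea xsx uhz gvmf baf vhlqr zkmnc soj xycrz lysf soz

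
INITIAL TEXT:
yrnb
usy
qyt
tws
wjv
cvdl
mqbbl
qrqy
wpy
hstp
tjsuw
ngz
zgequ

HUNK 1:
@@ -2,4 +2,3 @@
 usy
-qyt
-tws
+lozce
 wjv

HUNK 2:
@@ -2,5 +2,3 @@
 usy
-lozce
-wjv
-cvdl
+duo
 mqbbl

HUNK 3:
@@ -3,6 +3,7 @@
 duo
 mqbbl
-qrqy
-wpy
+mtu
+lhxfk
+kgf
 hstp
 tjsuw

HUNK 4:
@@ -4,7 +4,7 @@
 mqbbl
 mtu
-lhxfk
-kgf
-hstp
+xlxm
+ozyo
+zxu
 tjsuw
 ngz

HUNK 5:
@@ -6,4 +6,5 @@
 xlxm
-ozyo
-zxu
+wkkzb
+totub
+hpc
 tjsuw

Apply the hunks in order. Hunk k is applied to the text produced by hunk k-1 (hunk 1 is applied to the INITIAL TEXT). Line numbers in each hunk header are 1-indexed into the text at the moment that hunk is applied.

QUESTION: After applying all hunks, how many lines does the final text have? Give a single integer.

Hunk 1: at line 2 remove [qyt,tws] add [lozce] -> 12 lines: yrnb usy lozce wjv cvdl mqbbl qrqy wpy hstp tjsuw ngz zgequ
Hunk 2: at line 2 remove [lozce,wjv,cvdl] add [duo] -> 10 lines: yrnb usy duo mqbbl qrqy wpy hstp tjsuw ngz zgequ
Hunk 3: at line 3 remove [qrqy,wpy] add [mtu,lhxfk,kgf] -> 11 lines: yrnb usy duo mqbbl mtu lhxfk kgf hstp tjsuw ngz zgequ
Hunk 4: at line 4 remove [lhxfk,kgf,hstp] add [xlxm,ozyo,zxu] -> 11 lines: yrnb usy duo mqbbl mtu xlxm ozyo zxu tjsuw ngz zgequ
Hunk 5: at line 6 remove [ozyo,zxu] add [wkkzb,totub,hpc] -> 12 lines: yrnb usy duo mqbbl mtu xlxm wkkzb totub hpc tjsuw ngz zgequ
Final line count: 12

Answer: 12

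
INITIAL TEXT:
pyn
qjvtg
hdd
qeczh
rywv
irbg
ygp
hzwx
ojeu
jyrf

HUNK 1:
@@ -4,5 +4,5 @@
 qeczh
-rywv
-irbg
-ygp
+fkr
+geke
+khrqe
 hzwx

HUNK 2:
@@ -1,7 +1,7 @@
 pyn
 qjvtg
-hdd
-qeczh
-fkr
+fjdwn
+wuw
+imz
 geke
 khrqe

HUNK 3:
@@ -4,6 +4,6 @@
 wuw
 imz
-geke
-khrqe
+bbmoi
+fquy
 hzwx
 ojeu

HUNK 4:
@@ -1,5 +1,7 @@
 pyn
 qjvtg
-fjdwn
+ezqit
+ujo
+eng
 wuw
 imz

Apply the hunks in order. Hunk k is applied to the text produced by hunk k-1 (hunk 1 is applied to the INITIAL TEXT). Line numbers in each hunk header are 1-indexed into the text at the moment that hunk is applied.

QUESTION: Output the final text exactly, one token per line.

Hunk 1: at line 4 remove [rywv,irbg,ygp] add [fkr,geke,khrqe] -> 10 lines: pyn qjvtg hdd qeczh fkr geke khrqe hzwx ojeu jyrf
Hunk 2: at line 1 remove [hdd,qeczh,fkr] add [fjdwn,wuw,imz] -> 10 lines: pyn qjvtg fjdwn wuw imz geke khrqe hzwx ojeu jyrf
Hunk 3: at line 4 remove [geke,khrqe] add [bbmoi,fquy] -> 10 lines: pyn qjvtg fjdwn wuw imz bbmoi fquy hzwx ojeu jyrf
Hunk 4: at line 1 remove [fjdwn] add [ezqit,ujo,eng] -> 12 lines: pyn qjvtg ezqit ujo eng wuw imz bbmoi fquy hzwx ojeu jyrf

Answer: pyn
qjvtg
ezqit
ujo
eng
wuw
imz
bbmoi
fquy
hzwx
ojeu
jyrf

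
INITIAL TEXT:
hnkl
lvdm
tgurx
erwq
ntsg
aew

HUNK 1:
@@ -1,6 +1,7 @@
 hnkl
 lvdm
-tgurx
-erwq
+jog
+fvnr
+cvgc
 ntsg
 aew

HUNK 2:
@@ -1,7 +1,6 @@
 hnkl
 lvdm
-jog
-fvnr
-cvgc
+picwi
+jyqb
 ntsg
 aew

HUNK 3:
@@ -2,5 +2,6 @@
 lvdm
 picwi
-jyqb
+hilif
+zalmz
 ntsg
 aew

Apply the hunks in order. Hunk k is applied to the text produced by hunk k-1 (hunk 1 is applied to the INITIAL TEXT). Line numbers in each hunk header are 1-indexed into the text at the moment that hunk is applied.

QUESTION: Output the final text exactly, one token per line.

Hunk 1: at line 1 remove [tgurx,erwq] add [jog,fvnr,cvgc] -> 7 lines: hnkl lvdm jog fvnr cvgc ntsg aew
Hunk 2: at line 1 remove [jog,fvnr,cvgc] add [picwi,jyqb] -> 6 lines: hnkl lvdm picwi jyqb ntsg aew
Hunk 3: at line 2 remove [jyqb] add [hilif,zalmz] -> 7 lines: hnkl lvdm picwi hilif zalmz ntsg aew

Answer: hnkl
lvdm
picwi
hilif
zalmz
ntsg
aew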